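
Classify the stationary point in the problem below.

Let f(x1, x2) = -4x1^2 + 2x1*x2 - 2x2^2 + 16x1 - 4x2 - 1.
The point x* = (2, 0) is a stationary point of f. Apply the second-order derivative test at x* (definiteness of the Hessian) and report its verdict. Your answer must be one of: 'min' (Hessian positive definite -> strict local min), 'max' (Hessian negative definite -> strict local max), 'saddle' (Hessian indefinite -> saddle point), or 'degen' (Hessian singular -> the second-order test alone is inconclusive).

Compute the Hessian H = grad^2 f:
  H = [[-8, 2], [2, -4]]
Verify stationarity: grad f(x*) = H x* + g = (0, 0).
Eigenvalues of H: -8.8284, -3.1716.
Both eigenvalues < 0, so H is negative definite -> x* is a strict local max.

max


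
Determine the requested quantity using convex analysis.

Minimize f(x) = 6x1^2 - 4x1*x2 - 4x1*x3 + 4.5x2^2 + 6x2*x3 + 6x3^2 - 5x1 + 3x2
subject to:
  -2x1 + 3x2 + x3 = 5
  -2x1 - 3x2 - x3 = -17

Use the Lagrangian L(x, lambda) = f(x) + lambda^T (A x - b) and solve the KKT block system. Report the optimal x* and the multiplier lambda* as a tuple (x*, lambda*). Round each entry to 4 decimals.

Form the Lagrangian:
  L(x, lambda) = (1/2) x^T Q x + c^T x + lambda^T (A x - b)
Stationarity (grad_x L = 0): Q x + c + A^T lambda = 0.
Primal feasibility: A x = b.

This gives the KKT block system:
  [ Q   A^T ] [ x     ]   [-c ]
  [ A    0  ] [ lambda ] = [ b ]

Solving the linear system:
  x*      = (3, 3.7407, -0.2222)
  lambda* = (0.3426, 8.1204)
  f(x*)   = 66.2778

x* = (3, 3.7407, -0.2222), lambda* = (0.3426, 8.1204)


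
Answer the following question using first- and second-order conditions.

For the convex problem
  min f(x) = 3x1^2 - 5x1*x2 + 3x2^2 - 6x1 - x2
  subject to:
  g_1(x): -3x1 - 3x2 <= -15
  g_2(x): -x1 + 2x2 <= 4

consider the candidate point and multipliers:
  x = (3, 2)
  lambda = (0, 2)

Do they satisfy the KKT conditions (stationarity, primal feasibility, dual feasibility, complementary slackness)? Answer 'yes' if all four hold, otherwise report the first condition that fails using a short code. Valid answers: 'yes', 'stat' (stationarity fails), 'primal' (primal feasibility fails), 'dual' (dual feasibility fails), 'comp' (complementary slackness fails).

Gradient of f: grad f(x) = Q x + c = (2, -4)
Constraint values g_i(x) = a_i^T x - b_i:
  g_1((3, 2)) = 0
  g_2((3, 2)) = -3
Stationarity residual: grad f(x) + sum_i lambda_i a_i = (0, 0)
  -> stationarity OK
Primal feasibility (all g_i <= 0): OK
Dual feasibility (all lambda_i >= 0): OK
Complementary slackness (lambda_i * g_i(x) = 0 for all i): FAILS

Verdict: the first failing condition is complementary_slackness -> comp.

comp


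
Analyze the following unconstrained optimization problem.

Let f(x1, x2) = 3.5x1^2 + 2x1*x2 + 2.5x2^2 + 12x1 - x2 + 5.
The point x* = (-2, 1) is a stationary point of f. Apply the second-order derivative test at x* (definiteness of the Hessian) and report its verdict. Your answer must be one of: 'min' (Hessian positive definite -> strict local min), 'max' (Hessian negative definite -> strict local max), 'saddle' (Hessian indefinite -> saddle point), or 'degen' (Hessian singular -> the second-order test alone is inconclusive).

Compute the Hessian H = grad^2 f:
  H = [[7, 2], [2, 5]]
Verify stationarity: grad f(x*) = H x* + g = (0, 0).
Eigenvalues of H: 3.7639, 8.2361.
Both eigenvalues > 0, so H is positive definite -> x* is a strict local min.

min


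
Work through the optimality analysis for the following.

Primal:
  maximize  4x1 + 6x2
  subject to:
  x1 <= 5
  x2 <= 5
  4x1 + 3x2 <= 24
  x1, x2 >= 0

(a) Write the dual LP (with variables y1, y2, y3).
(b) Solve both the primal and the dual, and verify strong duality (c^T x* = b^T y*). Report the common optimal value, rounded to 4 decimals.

The standard primal-dual pair for 'max c^T x s.t. A x <= b, x >= 0' is:
  Dual:  min b^T y  s.t.  A^T y >= c,  y >= 0.

So the dual LP is:
  minimize  5y1 + 5y2 + 24y3
  subject to:
    y1 + 4y3 >= 4
    y2 + 3y3 >= 6
    y1, y2, y3 >= 0

Solving the primal: x* = (2.25, 5).
  primal value c^T x* = 39.
Solving the dual: y* = (0, 3, 1).
  dual value b^T y* = 39.
Strong duality: c^T x* = b^T y*. Confirmed.

39


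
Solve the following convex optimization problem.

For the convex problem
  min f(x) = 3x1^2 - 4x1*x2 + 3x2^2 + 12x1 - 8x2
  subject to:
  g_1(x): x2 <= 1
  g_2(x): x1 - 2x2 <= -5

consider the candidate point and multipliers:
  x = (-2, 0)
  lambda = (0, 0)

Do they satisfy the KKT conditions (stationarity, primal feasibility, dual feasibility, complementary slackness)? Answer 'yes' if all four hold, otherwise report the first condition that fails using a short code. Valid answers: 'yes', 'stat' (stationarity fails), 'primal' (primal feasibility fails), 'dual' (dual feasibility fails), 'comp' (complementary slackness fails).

Gradient of f: grad f(x) = Q x + c = (0, 0)
Constraint values g_i(x) = a_i^T x - b_i:
  g_1((-2, 0)) = -1
  g_2((-2, 0)) = 3
Stationarity residual: grad f(x) + sum_i lambda_i a_i = (0, 0)
  -> stationarity OK
Primal feasibility (all g_i <= 0): FAILS
Dual feasibility (all lambda_i >= 0): OK
Complementary slackness (lambda_i * g_i(x) = 0 for all i): OK

Verdict: the first failing condition is primal_feasibility -> primal.

primal


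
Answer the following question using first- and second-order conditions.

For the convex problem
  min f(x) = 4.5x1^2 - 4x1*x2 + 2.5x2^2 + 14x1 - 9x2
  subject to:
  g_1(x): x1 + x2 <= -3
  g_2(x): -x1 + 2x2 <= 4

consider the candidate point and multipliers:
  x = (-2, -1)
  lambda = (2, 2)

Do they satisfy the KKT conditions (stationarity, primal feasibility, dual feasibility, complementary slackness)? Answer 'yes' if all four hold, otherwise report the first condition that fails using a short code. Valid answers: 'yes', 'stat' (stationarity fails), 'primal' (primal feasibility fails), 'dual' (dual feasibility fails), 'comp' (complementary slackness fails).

Gradient of f: grad f(x) = Q x + c = (0, -6)
Constraint values g_i(x) = a_i^T x - b_i:
  g_1((-2, -1)) = 0
  g_2((-2, -1)) = -4
Stationarity residual: grad f(x) + sum_i lambda_i a_i = (0, 0)
  -> stationarity OK
Primal feasibility (all g_i <= 0): OK
Dual feasibility (all lambda_i >= 0): OK
Complementary slackness (lambda_i * g_i(x) = 0 for all i): FAILS

Verdict: the first failing condition is complementary_slackness -> comp.

comp


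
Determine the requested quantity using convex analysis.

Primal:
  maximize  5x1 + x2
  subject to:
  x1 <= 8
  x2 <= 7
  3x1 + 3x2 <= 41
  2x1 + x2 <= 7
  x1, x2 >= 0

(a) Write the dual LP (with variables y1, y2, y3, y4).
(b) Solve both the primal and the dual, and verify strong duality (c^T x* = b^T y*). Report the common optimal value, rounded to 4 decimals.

The standard primal-dual pair for 'max c^T x s.t. A x <= b, x >= 0' is:
  Dual:  min b^T y  s.t.  A^T y >= c,  y >= 0.

So the dual LP is:
  minimize  8y1 + 7y2 + 41y3 + 7y4
  subject to:
    y1 + 3y3 + 2y4 >= 5
    y2 + 3y3 + y4 >= 1
    y1, y2, y3, y4 >= 0

Solving the primal: x* = (3.5, 0).
  primal value c^T x* = 17.5.
Solving the dual: y* = (0, 0, 0, 2.5).
  dual value b^T y* = 17.5.
Strong duality: c^T x* = b^T y*. Confirmed.

17.5


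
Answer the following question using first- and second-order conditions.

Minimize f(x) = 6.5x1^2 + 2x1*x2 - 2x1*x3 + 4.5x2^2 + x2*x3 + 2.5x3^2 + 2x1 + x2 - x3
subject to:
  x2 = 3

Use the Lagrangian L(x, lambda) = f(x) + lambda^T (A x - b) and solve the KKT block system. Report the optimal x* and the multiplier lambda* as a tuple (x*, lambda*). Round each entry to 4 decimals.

Form the Lagrangian:
  L(x, lambda) = (1/2) x^T Q x + c^T x + lambda^T (A x - b)
Stationarity (grad_x L = 0): Q x + c + A^T lambda = 0.
Primal feasibility: A x = b.

This gives the KKT block system:
  [ Q   A^T ] [ x     ]   [-c ]
  [ A    0  ] [ lambda ] = [ b ]

Solving the linear system:
  x*      = (-0.7213, 3, -0.6885)
  lambda* = (-25.8689)
  f(x*)   = 39.9262

x* = (-0.7213, 3, -0.6885), lambda* = (-25.8689)


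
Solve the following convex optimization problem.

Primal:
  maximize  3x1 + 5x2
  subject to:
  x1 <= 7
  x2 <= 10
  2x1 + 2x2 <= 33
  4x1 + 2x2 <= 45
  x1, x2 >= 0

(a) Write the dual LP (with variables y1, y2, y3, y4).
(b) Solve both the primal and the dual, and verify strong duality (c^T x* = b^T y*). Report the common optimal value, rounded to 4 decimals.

The standard primal-dual pair for 'max c^T x s.t. A x <= b, x >= 0' is:
  Dual:  min b^T y  s.t.  A^T y >= c,  y >= 0.

So the dual LP is:
  minimize  7y1 + 10y2 + 33y3 + 45y4
  subject to:
    y1 + 2y3 + 4y4 >= 3
    y2 + 2y3 + 2y4 >= 5
    y1, y2, y3, y4 >= 0

Solving the primal: x* = (6.25, 10).
  primal value c^T x* = 68.75.
Solving the dual: y* = (0, 3.5, 0, 0.75).
  dual value b^T y* = 68.75.
Strong duality: c^T x* = b^T y*. Confirmed.

68.75


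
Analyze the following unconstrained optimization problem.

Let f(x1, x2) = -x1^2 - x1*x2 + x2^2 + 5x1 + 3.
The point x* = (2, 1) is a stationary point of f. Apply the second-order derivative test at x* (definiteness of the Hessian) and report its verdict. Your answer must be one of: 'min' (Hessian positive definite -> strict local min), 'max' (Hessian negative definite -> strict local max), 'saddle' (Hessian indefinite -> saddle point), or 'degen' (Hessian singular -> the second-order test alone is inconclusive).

Compute the Hessian H = grad^2 f:
  H = [[-2, -1], [-1, 2]]
Verify stationarity: grad f(x*) = H x* + g = (0, 0).
Eigenvalues of H: -2.2361, 2.2361.
Eigenvalues have mixed signs, so H is indefinite -> x* is a saddle point.

saddle


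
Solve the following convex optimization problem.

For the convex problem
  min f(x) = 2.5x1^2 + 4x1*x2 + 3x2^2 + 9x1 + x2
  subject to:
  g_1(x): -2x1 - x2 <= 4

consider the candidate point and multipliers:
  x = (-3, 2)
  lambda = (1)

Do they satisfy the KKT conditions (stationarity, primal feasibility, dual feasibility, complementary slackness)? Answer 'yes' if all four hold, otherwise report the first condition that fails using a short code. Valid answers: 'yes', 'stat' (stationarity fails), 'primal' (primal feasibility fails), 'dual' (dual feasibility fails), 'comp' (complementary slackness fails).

Gradient of f: grad f(x) = Q x + c = (2, 1)
Constraint values g_i(x) = a_i^T x - b_i:
  g_1((-3, 2)) = 0
Stationarity residual: grad f(x) + sum_i lambda_i a_i = (0, 0)
  -> stationarity OK
Primal feasibility (all g_i <= 0): OK
Dual feasibility (all lambda_i >= 0): OK
Complementary slackness (lambda_i * g_i(x) = 0 for all i): OK

Verdict: yes, KKT holds.

yes


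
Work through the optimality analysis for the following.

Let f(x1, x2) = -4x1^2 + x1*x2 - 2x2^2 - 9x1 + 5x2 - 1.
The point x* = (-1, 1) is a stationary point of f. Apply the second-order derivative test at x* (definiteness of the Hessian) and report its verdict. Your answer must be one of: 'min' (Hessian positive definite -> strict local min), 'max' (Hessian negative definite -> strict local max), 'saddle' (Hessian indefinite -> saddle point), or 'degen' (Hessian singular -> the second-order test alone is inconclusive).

Compute the Hessian H = grad^2 f:
  H = [[-8, 1], [1, -4]]
Verify stationarity: grad f(x*) = H x* + g = (0, 0).
Eigenvalues of H: -8.2361, -3.7639.
Both eigenvalues < 0, so H is negative definite -> x* is a strict local max.

max


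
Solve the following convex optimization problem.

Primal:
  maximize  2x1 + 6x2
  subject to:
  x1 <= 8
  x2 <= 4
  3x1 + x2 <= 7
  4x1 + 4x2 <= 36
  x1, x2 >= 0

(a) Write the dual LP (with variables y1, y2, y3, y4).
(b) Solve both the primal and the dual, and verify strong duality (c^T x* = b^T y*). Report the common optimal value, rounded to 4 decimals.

The standard primal-dual pair for 'max c^T x s.t. A x <= b, x >= 0' is:
  Dual:  min b^T y  s.t.  A^T y >= c,  y >= 0.

So the dual LP is:
  minimize  8y1 + 4y2 + 7y3 + 36y4
  subject to:
    y1 + 3y3 + 4y4 >= 2
    y2 + y3 + 4y4 >= 6
    y1, y2, y3, y4 >= 0

Solving the primal: x* = (1, 4).
  primal value c^T x* = 26.
Solving the dual: y* = (0, 5.3333, 0.6667, 0).
  dual value b^T y* = 26.
Strong duality: c^T x* = b^T y*. Confirmed.

26


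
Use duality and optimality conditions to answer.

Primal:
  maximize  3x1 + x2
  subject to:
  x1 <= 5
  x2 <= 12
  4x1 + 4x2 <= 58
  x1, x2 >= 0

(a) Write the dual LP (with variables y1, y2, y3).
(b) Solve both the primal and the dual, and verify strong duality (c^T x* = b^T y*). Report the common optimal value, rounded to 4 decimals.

The standard primal-dual pair for 'max c^T x s.t. A x <= b, x >= 0' is:
  Dual:  min b^T y  s.t.  A^T y >= c,  y >= 0.

So the dual LP is:
  minimize  5y1 + 12y2 + 58y3
  subject to:
    y1 + 4y3 >= 3
    y2 + 4y3 >= 1
    y1, y2, y3 >= 0

Solving the primal: x* = (5, 9.5).
  primal value c^T x* = 24.5.
Solving the dual: y* = (2, 0, 0.25).
  dual value b^T y* = 24.5.
Strong duality: c^T x* = b^T y*. Confirmed.

24.5


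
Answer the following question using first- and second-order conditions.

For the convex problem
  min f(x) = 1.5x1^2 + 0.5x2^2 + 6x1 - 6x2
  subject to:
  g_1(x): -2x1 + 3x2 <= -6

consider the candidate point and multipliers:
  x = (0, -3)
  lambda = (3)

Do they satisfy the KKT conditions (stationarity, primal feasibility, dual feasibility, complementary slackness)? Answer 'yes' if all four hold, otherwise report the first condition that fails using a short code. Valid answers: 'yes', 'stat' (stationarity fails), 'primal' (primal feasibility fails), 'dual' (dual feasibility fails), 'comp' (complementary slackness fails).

Gradient of f: grad f(x) = Q x + c = (6, -9)
Constraint values g_i(x) = a_i^T x - b_i:
  g_1((0, -3)) = -3
Stationarity residual: grad f(x) + sum_i lambda_i a_i = (0, 0)
  -> stationarity OK
Primal feasibility (all g_i <= 0): OK
Dual feasibility (all lambda_i >= 0): OK
Complementary slackness (lambda_i * g_i(x) = 0 for all i): FAILS

Verdict: the first failing condition is complementary_slackness -> comp.

comp


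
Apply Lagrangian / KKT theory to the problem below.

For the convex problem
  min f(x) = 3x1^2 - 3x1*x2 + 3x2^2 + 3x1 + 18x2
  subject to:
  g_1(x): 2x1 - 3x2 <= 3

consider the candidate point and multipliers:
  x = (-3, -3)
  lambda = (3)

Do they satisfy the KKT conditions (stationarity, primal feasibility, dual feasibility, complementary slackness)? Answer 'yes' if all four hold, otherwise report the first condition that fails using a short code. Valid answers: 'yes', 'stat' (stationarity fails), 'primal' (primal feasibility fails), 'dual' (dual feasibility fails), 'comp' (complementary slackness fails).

Gradient of f: grad f(x) = Q x + c = (-6, 9)
Constraint values g_i(x) = a_i^T x - b_i:
  g_1((-3, -3)) = 0
Stationarity residual: grad f(x) + sum_i lambda_i a_i = (0, 0)
  -> stationarity OK
Primal feasibility (all g_i <= 0): OK
Dual feasibility (all lambda_i >= 0): OK
Complementary slackness (lambda_i * g_i(x) = 0 for all i): OK

Verdict: yes, KKT holds.

yes


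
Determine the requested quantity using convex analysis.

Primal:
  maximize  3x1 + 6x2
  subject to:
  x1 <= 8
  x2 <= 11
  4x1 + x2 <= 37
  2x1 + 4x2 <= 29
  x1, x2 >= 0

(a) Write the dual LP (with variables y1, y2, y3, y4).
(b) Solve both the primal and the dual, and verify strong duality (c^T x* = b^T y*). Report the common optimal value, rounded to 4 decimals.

The standard primal-dual pair for 'max c^T x s.t. A x <= b, x >= 0' is:
  Dual:  min b^T y  s.t.  A^T y >= c,  y >= 0.

So the dual LP is:
  minimize  8y1 + 11y2 + 37y3 + 29y4
  subject to:
    y1 + 4y3 + 2y4 >= 3
    y2 + y3 + 4y4 >= 6
    y1, y2, y3, y4 >= 0

Solving the primal: x* = (8, 3.25).
  primal value c^T x* = 43.5.
Solving the dual: y* = (0, 0, 0, 1.5).
  dual value b^T y* = 43.5.
Strong duality: c^T x* = b^T y*. Confirmed.

43.5


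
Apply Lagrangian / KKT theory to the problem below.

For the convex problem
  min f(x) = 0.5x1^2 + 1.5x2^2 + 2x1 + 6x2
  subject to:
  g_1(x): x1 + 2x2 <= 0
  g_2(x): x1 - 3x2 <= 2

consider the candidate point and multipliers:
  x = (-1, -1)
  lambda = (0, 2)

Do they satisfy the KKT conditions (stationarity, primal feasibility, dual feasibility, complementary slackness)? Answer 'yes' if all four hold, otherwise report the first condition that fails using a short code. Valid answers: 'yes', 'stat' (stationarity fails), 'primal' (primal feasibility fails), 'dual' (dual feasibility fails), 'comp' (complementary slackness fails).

Gradient of f: grad f(x) = Q x + c = (1, 3)
Constraint values g_i(x) = a_i^T x - b_i:
  g_1((-1, -1)) = -3
  g_2((-1, -1)) = 0
Stationarity residual: grad f(x) + sum_i lambda_i a_i = (3, -3)
  -> stationarity FAILS
Primal feasibility (all g_i <= 0): OK
Dual feasibility (all lambda_i >= 0): OK
Complementary slackness (lambda_i * g_i(x) = 0 for all i): OK

Verdict: the first failing condition is stationarity -> stat.

stat


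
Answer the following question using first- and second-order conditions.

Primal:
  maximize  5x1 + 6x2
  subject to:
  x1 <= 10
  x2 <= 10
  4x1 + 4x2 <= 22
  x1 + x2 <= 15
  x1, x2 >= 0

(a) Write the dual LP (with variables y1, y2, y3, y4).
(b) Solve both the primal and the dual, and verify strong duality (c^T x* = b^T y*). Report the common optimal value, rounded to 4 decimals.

The standard primal-dual pair for 'max c^T x s.t. A x <= b, x >= 0' is:
  Dual:  min b^T y  s.t.  A^T y >= c,  y >= 0.

So the dual LP is:
  minimize  10y1 + 10y2 + 22y3 + 15y4
  subject to:
    y1 + 4y3 + y4 >= 5
    y2 + 4y3 + y4 >= 6
    y1, y2, y3, y4 >= 0

Solving the primal: x* = (0, 5.5).
  primal value c^T x* = 33.
Solving the dual: y* = (0, 0, 1.5, 0).
  dual value b^T y* = 33.
Strong duality: c^T x* = b^T y*. Confirmed.

33


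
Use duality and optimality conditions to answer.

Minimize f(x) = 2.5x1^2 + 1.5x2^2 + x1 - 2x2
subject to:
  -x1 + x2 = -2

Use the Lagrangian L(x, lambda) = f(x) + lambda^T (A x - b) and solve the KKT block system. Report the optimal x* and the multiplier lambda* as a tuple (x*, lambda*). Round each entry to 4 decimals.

Form the Lagrangian:
  L(x, lambda) = (1/2) x^T Q x + c^T x + lambda^T (A x - b)
Stationarity (grad_x L = 0): Q x + c + A^T lambda = 0.
Primal feasibility: A x = b.

This gives the KKT block system:
  [ Q   A^T ] [ x     ]   [-c ]
  [ A    0  ] [ lambda ] = [ b ]

Solving the linear system:
  x*      = (0.875, -1.125)
  lambda* = (5.375)
  f(x*)   = 6.9375

x* = (0.875, -1.125), lambda* = (5.375)


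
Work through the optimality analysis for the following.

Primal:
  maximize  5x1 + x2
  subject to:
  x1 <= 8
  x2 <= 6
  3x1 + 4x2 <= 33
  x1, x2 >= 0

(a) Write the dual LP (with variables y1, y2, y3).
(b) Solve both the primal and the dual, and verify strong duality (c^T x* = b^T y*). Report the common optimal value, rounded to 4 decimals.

The standard primal-dual pair for 'max c^T x s.t. A x <= b, x >= 0' is:
  Dual:  min b^T y  s.t.  A^T y >= c,  y >= 0.

So the dual LP is:
  minimize  8y1 + 6y2 + 33y3
  subject to:
    y1 + 3y3 >= 5
    y2 + 4y3 >= 1
    y1, y2, y3 >= 0

Solving the primal: x* = (8, 2.25).
  primal value c^T x* = 42.25.
Solving the dual: y* = (4.25, 0, 0.25).
  dual value b^T y* = 42.25.
Strong duality: c^T x* = b^T y*. Confirmed.

42.25


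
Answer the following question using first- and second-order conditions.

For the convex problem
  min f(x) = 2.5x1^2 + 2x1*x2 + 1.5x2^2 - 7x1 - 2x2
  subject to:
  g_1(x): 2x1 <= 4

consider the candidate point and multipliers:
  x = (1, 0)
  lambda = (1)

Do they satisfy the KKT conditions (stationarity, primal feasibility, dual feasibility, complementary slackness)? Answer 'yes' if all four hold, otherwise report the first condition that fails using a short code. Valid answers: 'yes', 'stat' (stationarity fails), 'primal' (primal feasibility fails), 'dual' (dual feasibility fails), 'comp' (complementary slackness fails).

Gradient of f: grad f(x) = Q x + c = (-2, 0)
Constraint values g_i(x) = a_i^T x - b_i:
  g_1((1, 0)) = -2
Stationarity residual: grad f(x) + sum_i lambda_i a_i = (0, 0)
  -> stationarity OK
Primal feasibility (all g_i <= 0): OK
Dual feasibility (all lambda_i >= 0): OK
Complementary slackness (lambda_i * g_i(x) = 0 for all i): FAILS

Verdict: the first failing condition is complementary_slackness -> comp.

comp


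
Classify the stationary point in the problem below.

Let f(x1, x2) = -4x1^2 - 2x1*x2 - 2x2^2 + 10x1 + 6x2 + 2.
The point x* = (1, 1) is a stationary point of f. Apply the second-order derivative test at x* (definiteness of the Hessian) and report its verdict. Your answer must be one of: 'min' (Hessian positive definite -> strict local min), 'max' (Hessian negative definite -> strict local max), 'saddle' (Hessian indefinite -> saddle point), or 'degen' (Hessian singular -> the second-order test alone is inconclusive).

Compute the Hessian H = grad^2 f:
  H = [[-8, -2], [-2, -4]]
Verify stationarity: grad f(x*) = H x* + g = (0, 0).
Eigenvalues of H: -8.8284, -3.1716.
Both eigenvalues < 0, so H is negative definite -> x* is a strict local max.

max


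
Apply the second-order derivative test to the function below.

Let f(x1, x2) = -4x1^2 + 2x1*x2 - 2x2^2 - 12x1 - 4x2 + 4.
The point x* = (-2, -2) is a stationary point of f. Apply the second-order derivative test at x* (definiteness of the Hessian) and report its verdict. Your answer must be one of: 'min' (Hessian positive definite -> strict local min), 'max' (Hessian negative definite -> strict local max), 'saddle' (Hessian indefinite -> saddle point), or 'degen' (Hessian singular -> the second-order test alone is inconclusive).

Compute the Hessian H = grad^2 f:
  H = [[-8, 2], [2, -4]]
Verify stationarity: grad f(x*) = H x* + g = (0, 0).
Eigenvalues of H: -8.8284, -3.1716.
Both eigenvalues < 0, so H is negative definite -> x* is a strict local max.

max


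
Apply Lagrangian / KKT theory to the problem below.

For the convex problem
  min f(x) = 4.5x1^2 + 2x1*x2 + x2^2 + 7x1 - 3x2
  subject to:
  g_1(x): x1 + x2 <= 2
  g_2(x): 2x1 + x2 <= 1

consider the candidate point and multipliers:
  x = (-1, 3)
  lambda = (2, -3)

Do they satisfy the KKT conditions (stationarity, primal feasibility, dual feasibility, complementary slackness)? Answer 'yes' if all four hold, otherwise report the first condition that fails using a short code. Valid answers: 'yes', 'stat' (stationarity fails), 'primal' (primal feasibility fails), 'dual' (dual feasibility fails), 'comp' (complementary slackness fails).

Gradient of f: grad f(x) = Q x + c = (4, 1)
Constraint values g_i(x) = a_i^T x - b_i:
  g_1((-1, 3)) = 0
  g_2((-1, 3)) = 0
Stationarity residual: grad f(x) + sum_i lambda_i a_i = (0, 0)
  -> stationarity OK
Primal feasibility (all g_i <= 0): OK
Dual feasibility (all lambda_i >= 0): FAILS
Complementary slackness (lambda_i * g_i(x) = 0 for all i): OK

Verdict: the first failing condition is dual_feasibility -> dual.

dual


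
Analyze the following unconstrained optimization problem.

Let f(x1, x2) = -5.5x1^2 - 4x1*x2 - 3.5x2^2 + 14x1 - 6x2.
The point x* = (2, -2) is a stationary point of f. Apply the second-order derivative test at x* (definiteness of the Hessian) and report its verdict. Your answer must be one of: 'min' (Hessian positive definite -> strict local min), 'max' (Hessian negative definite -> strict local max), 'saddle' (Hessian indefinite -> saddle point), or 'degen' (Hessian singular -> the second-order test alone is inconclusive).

Compute the Hessian H = grad^2 f:
  H = [[-11, -4], [-4, -7]]
Verify stationarity: grad f(x*) = H x* + g = (0, 0).
Eigenvalues of H: -13.4721, -4.5279.
Both eigenvalues < 0, so H is negative definite -> x* is a strict local max.

max


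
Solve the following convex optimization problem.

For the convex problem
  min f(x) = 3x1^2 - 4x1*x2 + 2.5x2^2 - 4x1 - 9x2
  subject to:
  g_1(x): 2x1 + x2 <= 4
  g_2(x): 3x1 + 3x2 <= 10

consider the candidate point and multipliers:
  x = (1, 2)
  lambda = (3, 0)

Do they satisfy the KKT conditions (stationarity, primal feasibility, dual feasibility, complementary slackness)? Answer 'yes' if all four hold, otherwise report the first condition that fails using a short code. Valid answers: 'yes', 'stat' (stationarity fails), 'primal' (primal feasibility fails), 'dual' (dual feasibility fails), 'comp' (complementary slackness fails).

Gradient of f: grad f(x) = Q x + c = (-6, -3)
Constraint values g_i(x) = a_i^T x - b_i:
  g_1((1, 2)) = 0
  g_2((1, 2)) = -1
Stationarity residual: grad f(x) + sum_i lambda_i a_i = (0, 0)
  -> stationarity OK
Primal feasibility (all g_i <= 0): OK
Dual feasibility (all lambda_i >= 0): OK
Complementary slackness (lambda_i * g_i(x) = 0 for all i): OK

Verdict: yes, KKT holds.

yes


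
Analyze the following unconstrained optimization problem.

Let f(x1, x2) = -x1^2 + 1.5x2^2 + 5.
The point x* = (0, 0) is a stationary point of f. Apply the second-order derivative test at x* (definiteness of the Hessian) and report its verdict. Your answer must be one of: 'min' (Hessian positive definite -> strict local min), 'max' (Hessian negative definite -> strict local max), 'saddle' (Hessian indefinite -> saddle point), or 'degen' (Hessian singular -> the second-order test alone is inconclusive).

Compute the Hessian H = grad^2 f:
  H = [[-2, 0], [0, 3]]
Verify stationarity: grad f(x*) = H x* + g = (0, 0).
Eigenvalues of H: -2, 3.
Eigenvalues have mixed signs, so H is indefinite -> x* is a saddle point.

saddle


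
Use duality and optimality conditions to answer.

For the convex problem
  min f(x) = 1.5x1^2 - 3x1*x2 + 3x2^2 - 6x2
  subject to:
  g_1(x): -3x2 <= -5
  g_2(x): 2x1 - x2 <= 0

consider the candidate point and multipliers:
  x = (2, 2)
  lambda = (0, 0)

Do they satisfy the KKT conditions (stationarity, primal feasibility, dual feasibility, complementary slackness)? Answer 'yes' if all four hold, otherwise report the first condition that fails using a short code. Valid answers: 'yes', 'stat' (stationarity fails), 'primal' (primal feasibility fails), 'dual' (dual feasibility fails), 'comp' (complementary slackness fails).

Gradient of f: grad f(x) = Q x + c = (0, 0)
Constraint values g_i(x) = a_i^T x - b_i:
  g_1((2, 2)) = -1
  g_2((2, 2)) = 2
Stationarity residual: grad f(x) + sum_i lambda_i a_i = (0, 0)
  -> stationarity OK
Primal feasibility (all g_i <= 0): FAILS
Dual feasibility (all lambda_i >= 0): OK
Complementary slackness (lambda_i * g_i(x) = 0 for all i): OK

Verdict: the first failing condition is primal_feasibility -> primal.

primal


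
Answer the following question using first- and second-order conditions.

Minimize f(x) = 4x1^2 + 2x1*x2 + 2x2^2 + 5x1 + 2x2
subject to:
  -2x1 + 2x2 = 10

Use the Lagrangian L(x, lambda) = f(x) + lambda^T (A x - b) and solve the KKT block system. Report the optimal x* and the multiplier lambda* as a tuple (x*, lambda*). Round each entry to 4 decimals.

Form the Lagrangian:
  L(x, lambda) = (1/2) x^T Q x + c^T x + lambda^T (A x - b)
Stationarity (grad_x L = 0): Q x + c + A^T lambda = 0.
Primal feasibility: A x = b.

This gives the KKT block system:
  [ Q   A^T ] [ x     ]   [-c ]
  [ A    0  ] [ lambda ] = [ b ]

Solving the linear system:
  x*      = (-2.3125, 2.6875)
  lambda* = (-4.0625)
  f(x*)   = 17.2188

x* = (-2.3125, 2.6875), lambda* = (-4.0625)


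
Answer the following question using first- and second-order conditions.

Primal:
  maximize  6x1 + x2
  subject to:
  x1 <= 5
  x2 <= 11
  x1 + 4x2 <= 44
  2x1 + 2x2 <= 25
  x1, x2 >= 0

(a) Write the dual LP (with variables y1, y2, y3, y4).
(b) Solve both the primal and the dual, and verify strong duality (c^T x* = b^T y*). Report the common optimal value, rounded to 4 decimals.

The standard primal-dual pair for 'max c^T x s.t. A x <= b, x >= 0' is:
  Dual:  min b^T y  s.t.  A^T y >= c,  y >= 0.

So the dual LP is:
  minimize  5y1 + 11y2 + 44y3 + 25y4
  subject to:
    y1 + y3 + 2y4 >= 6
    y2 + 4y3 + 2y4 >= 1
    y1, y2, y3, y4 >= 0

Solving the primal: x* = (5, 7.5).
  primal value c^T x* = 37.5.
Solving the dual: y* = (5, 0, 0, 0.5).
  dual value b^T y* = 37.5.
Strong duality: c^T x* = b^T y*. Confirmed.

37.5


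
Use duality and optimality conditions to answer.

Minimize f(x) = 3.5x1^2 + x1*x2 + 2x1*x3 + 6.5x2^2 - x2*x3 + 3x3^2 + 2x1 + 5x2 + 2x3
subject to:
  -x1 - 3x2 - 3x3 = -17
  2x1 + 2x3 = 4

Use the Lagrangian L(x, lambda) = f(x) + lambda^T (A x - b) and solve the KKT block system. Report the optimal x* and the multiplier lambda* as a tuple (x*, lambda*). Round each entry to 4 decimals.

Form the Lagrangian:
  L(x, lambda) = (1/2) x^T Q x + c^T x + lambda^T (A x - b)
Stationarity (grad_x L = 0): Q x + c + A^T lambda = 0.
Primal feasibility: A x = b.

This gives the KKT block system:
  [ Q   A^T ] [ x     ]   [-c ]
  [ A    0  ] [ lambda ] = [ b ]

Solving the linear system:
  x*      = (-1.8981, 2.4013, 3.8981)
  lambda* = (10.1401, 5.6146)
  f(x*)   = 82.965

x* = (-1.8981, 2.4013, 3.8981), lambda* = (10.1401, 5.6146)


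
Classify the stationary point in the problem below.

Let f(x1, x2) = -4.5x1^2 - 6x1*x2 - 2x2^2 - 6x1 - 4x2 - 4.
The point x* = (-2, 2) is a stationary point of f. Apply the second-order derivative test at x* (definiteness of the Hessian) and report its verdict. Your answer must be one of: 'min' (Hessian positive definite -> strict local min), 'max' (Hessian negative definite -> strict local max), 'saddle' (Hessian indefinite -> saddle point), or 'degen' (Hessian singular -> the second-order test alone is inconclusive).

Compute the Hessian H = grad^2 f:
  H = [[-9, -6], [-6, -4]]
Verify stationarity: grad f(x*) = H x* + g = (0, 0).
Eigenvalues of H: -13, 0.
H has a zero eigenvalue (singular; negative semidefinite but not definite), so H is neither positive definite, negative definite, nor indefinite. The second-order test alone is inconclusive -> degen.
(Indeed, f is constant along the null direction of H through x*, so x* is not a strict local extremum.)

degen


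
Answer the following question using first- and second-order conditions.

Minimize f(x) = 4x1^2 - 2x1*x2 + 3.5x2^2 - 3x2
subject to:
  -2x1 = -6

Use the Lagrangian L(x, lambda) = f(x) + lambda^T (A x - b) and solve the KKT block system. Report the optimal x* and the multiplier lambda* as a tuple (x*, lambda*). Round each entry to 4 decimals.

Form the Lagrangian:
  L(x, lambda) = (1/2) x^T Q x + c^T x + lambda^T (A x - b)
Stationarity (grad_x L = 0): Q x + c + A^T lambda = 0.
Primal feasibility: A x = b.

This gives the KKT block system:
  [ Q   A^T ] [ x     ]   [-c ]
  [ A    0  ] [ lambda ] = [ b ]

Solving the linear system:
  x*      = (3, 1.2857)
  lambda* = (10.7143)
  f(x*)   = 30.2143

x* = (3, 1.2857), lambda* = (10.7143)


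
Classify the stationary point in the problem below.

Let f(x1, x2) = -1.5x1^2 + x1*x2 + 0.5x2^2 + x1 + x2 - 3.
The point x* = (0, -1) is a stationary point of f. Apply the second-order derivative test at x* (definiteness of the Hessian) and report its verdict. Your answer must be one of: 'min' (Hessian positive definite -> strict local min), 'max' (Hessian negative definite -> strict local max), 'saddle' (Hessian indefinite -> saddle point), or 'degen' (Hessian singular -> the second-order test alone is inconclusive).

Compute the Hessian H = grad^2 f:
  H = [[-3, 1], [1, 1]]
Verify stationarity: grad f(x*) = H x* + g = (0, 0).
Eigenvalues of H: -3.2361, 1.2361.
Eigenvalues have mixed signs, so H is indefinite -> x* is a saddle point.

saddle


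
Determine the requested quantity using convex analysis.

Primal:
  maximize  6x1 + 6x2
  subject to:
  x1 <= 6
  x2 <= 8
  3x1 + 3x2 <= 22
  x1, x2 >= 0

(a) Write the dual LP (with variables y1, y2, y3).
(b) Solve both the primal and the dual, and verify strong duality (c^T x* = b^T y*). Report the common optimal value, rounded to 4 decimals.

The standard primal-dual pair for 'max c^T x s.t. A x <= b, x >= 0' is:
  Dual:  min b^T y  s.t.  A^T y >= c,  y >= 0.

So the dual LP is:
  minimize  6y1 + 8y2 + 22y3
  subject to:
    y1 + 3y3 >= 6
    y2 + 3y3 >= 6
    y1, y2, y3 >= 0

Solving the primal: x* = (0, 7.3333).
  primal value c^T x* = 44.
Solving the dual: y* = (0, 0, 2).
  dual value b^T y* = 44.
Strong duality: c^T x* = b^T y*. Confirmed.

44


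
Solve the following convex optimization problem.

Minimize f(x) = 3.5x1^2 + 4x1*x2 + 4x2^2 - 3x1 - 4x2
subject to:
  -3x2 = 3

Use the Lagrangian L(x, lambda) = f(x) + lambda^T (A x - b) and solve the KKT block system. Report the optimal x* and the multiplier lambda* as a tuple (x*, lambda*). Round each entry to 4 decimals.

Form the Lagrangian:
  L(x, lambda) = (1/2) x^T Q x + c^T x + lambda^T (A x - b)
Stationarity (grad_x L = 0): Q x + c + A^T lambda = 0.
Primal feasibility: A x = b.

This gives the KKT block system:
  [ Q   A^T ] [ x     ]   [-c ]
  [ A    0  ] [ lambda ] = [ b ]

Solving the linear system:
  x*      = (1, -1)
  lambda* = (-2.6667)
  f(x*)   = 4.5

x* = (1, -1), lambda* = (-2.6667)


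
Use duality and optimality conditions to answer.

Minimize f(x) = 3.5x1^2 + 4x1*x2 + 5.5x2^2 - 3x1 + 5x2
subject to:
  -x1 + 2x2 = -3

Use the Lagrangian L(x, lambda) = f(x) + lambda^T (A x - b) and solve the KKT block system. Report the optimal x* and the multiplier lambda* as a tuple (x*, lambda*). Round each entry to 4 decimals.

Form the Lagrangian:
  L(x, lambda) = (1/2) x^T Q x + c^T x + lambda^T (A x - b)
Stationarity (grad_x L = 0): Q x + c + A^T lambda = 0.
Primal feasibility: A x = b.

This gives the KKT block system:
  [ Q   A^T ] [ x     ]   [-c ]
  [ A    0  ] [ lambda ] = [ b ]

Solving the linear system:
  x*      = (1.0727, -0.9636)
  lambda* = (0.6545)
  f(x*)   = -3.0364

x* = (1.0727, -0.9636), lambda* = (0.6545)


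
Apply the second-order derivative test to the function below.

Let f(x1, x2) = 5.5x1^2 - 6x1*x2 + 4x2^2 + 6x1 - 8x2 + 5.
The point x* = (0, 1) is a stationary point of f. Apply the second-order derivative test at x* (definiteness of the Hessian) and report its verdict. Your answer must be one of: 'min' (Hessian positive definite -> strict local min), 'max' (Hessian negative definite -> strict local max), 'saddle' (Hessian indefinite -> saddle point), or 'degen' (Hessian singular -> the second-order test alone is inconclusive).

Compute the Hessian H = grad^2 f:
  H = [[11, -6], [-6, 8]]
Verify stationarity: grad f(x*) = H x* + g = (0, 0).
Eigenvalues of H: 3.3153, 15.6847.
Both eigenvalues > 0, so H is positive definite -> x* is a strict local min.

min


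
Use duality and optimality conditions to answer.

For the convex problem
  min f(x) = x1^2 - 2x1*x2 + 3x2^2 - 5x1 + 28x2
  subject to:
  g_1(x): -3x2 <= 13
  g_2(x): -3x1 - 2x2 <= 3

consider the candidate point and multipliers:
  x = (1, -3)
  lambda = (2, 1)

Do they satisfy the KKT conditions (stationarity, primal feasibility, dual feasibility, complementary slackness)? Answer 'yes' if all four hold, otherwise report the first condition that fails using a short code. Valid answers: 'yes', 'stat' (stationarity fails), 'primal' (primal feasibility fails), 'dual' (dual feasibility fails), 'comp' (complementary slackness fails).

Gradient of f: grad f(x) = Q x + c = (3, 8)
Constraint values g_i(x) = a_i^T x - b_i:
  g_1((1, -3)) = -4
  g_2((1, -3)) = 0
Stationarity residual: grad f(x) + sum_i lambda_i a_i = (0, 0)
  -> stationarity OK
Primal feasibility (all g_i <= 0): OK
Dual feasibility (all lambda_i >= 0): OK
Complementary slackness (lambda_i * g_i(x) = 0 for all i): FAILS

Verdict: the first failing condition is complementary_slackness -> comp.

comp


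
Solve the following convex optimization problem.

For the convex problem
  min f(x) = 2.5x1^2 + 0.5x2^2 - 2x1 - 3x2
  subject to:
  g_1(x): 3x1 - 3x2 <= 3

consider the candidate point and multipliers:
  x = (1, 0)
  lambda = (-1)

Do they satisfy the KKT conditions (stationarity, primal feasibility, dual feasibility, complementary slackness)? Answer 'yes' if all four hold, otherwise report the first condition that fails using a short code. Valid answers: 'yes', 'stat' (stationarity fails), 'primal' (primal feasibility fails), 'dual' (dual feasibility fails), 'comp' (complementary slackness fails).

Gradient of f: grad f(x) = Q x + c = (3, -3)
Constraint values g_i(x) = a_i^T x - b_i:
  g_1((1, 0)) = 0
Stationarity residual: grad f(x) + sum_i lambda_i a_i = (0, 0)
  -> stationarity OK
Primal feasibility (all g_i <= 0): OK
Dual feasibility (all lambda_i >= 0): FAILS
Complementary slackness (lambda_i * g_i(x) = 0 for all i): OK

Verdict: the first failing condition is dual_feasibility -> dual.

dual


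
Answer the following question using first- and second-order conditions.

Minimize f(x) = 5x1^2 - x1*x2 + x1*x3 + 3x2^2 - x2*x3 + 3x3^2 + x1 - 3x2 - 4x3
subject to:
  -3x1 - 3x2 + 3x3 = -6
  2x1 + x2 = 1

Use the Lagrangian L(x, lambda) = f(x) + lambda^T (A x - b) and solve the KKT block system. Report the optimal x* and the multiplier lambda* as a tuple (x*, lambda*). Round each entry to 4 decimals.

Form the Lagrangian:
  L(x, lambda) = (1/2) x^T Q x + c^T x + lambda^T (A x - b)
Stationarity (grad_x L = 0): Q x + c + A^T lambda = 0.
Primal feasibility: A x = b.

This gives the KKT block system:
  [ Q   A^T ] [ x     ]   [-c ]
  [ A    0  ] [ lambda ] = [ b ]

Solving the linear system:
  x*      = (-0.0526, 1.1053, -0.9474)
  lambda* = (3.614, 6.2105)
  f(x*)   = 7.9474

x* = (-0.0526, 1.1053, -0.9474), lambda* = (3.614, 6.2105)


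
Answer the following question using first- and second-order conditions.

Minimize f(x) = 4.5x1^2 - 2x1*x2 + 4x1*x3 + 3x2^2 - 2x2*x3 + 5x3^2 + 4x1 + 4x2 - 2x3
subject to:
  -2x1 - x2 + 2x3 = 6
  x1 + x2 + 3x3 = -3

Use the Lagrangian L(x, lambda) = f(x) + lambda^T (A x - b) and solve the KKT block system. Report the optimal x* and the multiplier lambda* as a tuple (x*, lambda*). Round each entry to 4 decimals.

Form the Lagrangian:
  L(x, lambda) = (1/2) x^T Q x + c^T x + lambda^T (A x - b)
Stationarity (grad_x L = 0): Q x + c + A^T lambda = 0.
Primal feasibility: A x = b.

This gives the KKT block system:
  [ Q   A^T ] [ x     ]   [-c ]
  [ A    0  ] [ lambda ] = [ b ]

Solving the linear system:
  x*      = (-1.772, -1.9647, 0.2456)
  lambda* = (-2.3008, 2.4348)
  f(x*)   = 2.8355

x* = (-1.772, -1.9647, 0.2456), lambda* = (-2.3008, 2.4348)


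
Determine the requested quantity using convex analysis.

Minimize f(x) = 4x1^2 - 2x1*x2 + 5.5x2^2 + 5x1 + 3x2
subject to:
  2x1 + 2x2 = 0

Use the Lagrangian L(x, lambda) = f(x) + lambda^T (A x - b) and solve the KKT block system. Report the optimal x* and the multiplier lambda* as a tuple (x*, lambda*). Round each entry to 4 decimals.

Form the Lagrangian:
  L(x, lambda) = (1/2) x^T Q x + c^T x + lambda^T (A x - b)
Stationarity (grad_x L = 0): Q x + c + A^T lambda = 0.
Primal feasibility: A x = b.

This gives the KKT block system:
  [ Q   A^T ] [ x     ]   [-c ]
  [ A    0  ] [ lambda ] = [ b ]

Solving the linear system:
  x*      = (-0.087, 0.087)
  lambda* = (-2.0652)
  f(x*)   = -0.087

x* = (-0.087, 0.087), lambda* = (-2.0652)


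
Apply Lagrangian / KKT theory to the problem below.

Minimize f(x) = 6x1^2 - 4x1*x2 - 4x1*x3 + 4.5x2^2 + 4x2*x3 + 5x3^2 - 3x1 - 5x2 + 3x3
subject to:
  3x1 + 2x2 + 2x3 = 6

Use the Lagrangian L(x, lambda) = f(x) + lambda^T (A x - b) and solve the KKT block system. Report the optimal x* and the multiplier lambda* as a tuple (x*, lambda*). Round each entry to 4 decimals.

Form the Lagrangian:
  L(x, lambda) = (1/2) x^T Q x + c^T x + lambda^T (A x - b)
Stationarity (grad_x L = 0): Q x + c + A^T lambda = 0.
Primal feasibility: A x = b.

This gives the KKT block system:
  [ Q   A^T ] [ x     ]   [-c ]
  [ A    0  ] [ lambda ] = [ b ]

Solving the linear system:
  x*      = (1.1045, 1.4599, -0.1167)
  lambda* = (-1.6272)
  f(x*)   = -0.6002

x* = (1.1045, 1.4599, -0.1167), lambda* = (-1.6272)


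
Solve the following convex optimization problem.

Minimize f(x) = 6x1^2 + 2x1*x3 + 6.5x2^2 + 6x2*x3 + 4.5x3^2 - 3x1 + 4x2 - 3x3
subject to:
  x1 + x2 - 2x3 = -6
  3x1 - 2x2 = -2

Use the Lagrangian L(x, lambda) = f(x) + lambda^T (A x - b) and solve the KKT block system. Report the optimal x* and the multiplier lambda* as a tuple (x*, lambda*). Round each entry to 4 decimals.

Form the Lagrangian:
  L(x, lambda) = (1/2) x^T Q x + c^T x + lambda^T (A x - b)
Stationarity (grad_x L = 0): Q x + c + A^T lambda = 0.
Primal feasibility: A x = b.

This gives the KKT block system:
  [ Q   A^T ] [ x     ]   [-c ]
  [ A    0  ] [ lambda ] = [ b ]

Solving the linear system:
  x*      = (-1.2574, -0.886, 1.9283)
  lambda* = (3.2619, 3.6566)
  f(x*)   = 10.6638

x* = (-1.2574, -0.886, 1.9283), lambda* = (3.2619, 3.6566)
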